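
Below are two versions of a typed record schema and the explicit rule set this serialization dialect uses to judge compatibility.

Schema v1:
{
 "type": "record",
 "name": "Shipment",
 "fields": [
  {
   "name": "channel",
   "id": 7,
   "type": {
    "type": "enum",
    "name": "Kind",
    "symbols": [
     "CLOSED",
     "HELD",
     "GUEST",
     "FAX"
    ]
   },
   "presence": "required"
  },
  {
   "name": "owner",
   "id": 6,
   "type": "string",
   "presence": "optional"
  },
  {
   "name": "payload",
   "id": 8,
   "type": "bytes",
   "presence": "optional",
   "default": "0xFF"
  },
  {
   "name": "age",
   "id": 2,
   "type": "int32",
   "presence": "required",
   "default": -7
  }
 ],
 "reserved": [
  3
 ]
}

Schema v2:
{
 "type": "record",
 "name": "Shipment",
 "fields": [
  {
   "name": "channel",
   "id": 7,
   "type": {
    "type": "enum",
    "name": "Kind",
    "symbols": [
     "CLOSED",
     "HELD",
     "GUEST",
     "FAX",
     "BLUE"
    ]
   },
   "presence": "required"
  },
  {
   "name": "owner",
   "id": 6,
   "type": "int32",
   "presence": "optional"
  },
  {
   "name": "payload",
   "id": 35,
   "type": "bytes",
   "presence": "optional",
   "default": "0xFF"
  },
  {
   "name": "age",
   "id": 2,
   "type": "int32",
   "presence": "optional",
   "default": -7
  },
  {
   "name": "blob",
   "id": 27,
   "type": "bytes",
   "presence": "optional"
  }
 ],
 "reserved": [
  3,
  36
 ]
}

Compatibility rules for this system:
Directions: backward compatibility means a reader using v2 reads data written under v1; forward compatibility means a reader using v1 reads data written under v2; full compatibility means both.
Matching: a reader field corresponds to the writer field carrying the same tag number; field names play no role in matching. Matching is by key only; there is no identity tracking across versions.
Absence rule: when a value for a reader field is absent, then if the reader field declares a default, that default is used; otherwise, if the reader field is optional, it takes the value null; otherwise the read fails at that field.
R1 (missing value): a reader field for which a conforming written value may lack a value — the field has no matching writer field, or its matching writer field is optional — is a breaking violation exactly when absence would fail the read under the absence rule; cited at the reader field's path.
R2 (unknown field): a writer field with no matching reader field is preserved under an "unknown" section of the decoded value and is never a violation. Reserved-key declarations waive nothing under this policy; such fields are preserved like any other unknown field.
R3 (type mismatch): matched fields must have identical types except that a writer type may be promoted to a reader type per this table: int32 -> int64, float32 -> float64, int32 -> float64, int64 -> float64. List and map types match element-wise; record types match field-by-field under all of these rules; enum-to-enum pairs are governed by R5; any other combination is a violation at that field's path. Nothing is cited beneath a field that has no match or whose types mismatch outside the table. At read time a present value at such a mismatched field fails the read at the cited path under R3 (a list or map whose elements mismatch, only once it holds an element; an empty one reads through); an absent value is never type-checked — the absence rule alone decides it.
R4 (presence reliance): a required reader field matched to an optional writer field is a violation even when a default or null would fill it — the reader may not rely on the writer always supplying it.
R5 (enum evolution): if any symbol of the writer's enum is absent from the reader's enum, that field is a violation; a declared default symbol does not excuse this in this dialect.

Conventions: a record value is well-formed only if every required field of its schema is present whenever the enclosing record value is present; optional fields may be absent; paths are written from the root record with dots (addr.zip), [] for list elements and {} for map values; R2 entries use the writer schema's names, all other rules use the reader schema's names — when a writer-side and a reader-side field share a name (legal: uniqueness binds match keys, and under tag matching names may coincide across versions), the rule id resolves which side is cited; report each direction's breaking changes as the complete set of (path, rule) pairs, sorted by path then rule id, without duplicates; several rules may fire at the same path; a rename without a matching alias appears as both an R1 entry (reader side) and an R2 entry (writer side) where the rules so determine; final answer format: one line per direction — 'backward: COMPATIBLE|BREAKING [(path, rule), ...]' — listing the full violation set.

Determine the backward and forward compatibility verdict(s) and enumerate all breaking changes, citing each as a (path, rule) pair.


in Shipment below, arrows point writer -> reader
backward analysis of Shipment with v2 as reader and v1 as writer:
  Kind -> Kind, writer required: channel aligns to channel
  string -> int32, writer optional: owner aligns to owner
  no writer field matches reader payload
  int32 -> int32, writer required: age aligns to age
  no writer field matches reader blob
  payload (writer side), unknown to reader
  R3 fires at owner
  => backward: BREAKING (1)
forward analysis of Shipment with v1 as reader and v2 as writer:
  Kind -> Kind, writer required: channel aligns to channel
  int32 -> string, writer optional: owner aligns to owner
  no writer field matches reader payload
  int32 -> int32, writer optional: age aligns to age
  payload (writer side), unknown to reader
  blob (writer side), unknown to reader
  R4 fires at age
  R5 fires at channel
  R3 fires at owner
  => forward: BREAKING (3)

backward: BREAKING [(owner, R3)]; forward: BREAKING [(age, R4), (channel, R5), (owner, R3)]


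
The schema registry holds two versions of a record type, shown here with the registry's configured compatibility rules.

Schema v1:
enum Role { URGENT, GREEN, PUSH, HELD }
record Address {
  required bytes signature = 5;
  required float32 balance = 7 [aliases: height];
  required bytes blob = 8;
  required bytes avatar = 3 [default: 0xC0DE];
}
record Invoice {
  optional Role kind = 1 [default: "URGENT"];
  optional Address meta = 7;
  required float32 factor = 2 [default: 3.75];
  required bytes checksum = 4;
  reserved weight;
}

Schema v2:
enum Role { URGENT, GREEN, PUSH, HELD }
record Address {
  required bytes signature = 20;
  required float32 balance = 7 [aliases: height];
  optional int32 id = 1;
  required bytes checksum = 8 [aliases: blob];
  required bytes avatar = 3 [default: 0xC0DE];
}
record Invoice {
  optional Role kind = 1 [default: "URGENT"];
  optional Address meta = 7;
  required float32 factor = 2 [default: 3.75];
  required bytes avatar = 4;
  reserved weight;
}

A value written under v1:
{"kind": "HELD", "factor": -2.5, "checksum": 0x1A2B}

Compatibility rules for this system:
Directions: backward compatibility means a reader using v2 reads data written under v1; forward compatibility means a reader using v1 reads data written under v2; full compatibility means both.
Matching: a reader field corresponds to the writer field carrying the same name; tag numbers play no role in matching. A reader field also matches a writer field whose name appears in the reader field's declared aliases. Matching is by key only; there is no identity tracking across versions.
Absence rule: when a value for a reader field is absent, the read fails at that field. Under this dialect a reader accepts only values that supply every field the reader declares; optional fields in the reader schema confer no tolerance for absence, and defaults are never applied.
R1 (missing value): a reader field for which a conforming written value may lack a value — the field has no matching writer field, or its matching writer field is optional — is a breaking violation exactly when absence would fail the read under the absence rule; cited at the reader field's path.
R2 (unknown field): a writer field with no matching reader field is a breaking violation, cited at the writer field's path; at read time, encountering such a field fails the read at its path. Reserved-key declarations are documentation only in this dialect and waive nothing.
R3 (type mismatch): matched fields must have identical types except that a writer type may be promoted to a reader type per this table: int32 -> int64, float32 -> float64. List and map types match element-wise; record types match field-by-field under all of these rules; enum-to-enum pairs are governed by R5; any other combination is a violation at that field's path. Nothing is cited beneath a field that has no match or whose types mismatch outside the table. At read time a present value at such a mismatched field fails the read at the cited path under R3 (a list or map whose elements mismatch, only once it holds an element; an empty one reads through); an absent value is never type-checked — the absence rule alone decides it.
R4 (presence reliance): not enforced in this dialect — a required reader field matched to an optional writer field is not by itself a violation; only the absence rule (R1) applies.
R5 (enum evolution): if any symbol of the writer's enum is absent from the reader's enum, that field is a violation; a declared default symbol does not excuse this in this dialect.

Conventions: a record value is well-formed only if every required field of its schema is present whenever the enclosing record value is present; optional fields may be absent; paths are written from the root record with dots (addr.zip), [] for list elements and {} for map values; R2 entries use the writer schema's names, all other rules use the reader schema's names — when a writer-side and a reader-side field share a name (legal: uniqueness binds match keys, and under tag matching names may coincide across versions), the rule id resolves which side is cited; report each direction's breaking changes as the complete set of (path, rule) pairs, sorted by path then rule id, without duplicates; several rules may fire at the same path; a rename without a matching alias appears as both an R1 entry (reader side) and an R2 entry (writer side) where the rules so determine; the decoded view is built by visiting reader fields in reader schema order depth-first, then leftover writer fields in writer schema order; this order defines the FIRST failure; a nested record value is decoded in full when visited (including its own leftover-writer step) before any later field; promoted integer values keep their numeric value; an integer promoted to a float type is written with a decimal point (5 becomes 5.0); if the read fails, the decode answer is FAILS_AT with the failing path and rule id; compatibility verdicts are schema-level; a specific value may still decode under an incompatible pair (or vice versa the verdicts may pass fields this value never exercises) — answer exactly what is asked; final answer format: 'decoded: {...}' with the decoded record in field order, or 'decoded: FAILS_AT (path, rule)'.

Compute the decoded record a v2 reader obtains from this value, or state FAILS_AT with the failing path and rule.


decoded: FAILS_AT (meta, R1)

in Invoice below, arrows point writer -> reader
decoding the Invoice value with the v2 reader:
  kind := "HELD"
  read fails at meta under R1 (no fill)
  => FAILS_AT (meta, R1)
checking off the Invoice differences that do not matter here:
  field signature in record Address: tag 5 changed to 20 -> triggers nothing under the printed rules; the Invoice answer is the same either way
  renamed field checksum to avatar in record Invoice -> shifts the Invoice verdicts, not this decode
  renamed field blob to checksum in record Address (alias blob declared on the renamed field) -> shifts the Invoice verdicts, not this decode
  added field id to record Address: optional int32, tag 1 (in v2 it sits immediately before checksum) -> shifts the Invoice verdicts, not this decode


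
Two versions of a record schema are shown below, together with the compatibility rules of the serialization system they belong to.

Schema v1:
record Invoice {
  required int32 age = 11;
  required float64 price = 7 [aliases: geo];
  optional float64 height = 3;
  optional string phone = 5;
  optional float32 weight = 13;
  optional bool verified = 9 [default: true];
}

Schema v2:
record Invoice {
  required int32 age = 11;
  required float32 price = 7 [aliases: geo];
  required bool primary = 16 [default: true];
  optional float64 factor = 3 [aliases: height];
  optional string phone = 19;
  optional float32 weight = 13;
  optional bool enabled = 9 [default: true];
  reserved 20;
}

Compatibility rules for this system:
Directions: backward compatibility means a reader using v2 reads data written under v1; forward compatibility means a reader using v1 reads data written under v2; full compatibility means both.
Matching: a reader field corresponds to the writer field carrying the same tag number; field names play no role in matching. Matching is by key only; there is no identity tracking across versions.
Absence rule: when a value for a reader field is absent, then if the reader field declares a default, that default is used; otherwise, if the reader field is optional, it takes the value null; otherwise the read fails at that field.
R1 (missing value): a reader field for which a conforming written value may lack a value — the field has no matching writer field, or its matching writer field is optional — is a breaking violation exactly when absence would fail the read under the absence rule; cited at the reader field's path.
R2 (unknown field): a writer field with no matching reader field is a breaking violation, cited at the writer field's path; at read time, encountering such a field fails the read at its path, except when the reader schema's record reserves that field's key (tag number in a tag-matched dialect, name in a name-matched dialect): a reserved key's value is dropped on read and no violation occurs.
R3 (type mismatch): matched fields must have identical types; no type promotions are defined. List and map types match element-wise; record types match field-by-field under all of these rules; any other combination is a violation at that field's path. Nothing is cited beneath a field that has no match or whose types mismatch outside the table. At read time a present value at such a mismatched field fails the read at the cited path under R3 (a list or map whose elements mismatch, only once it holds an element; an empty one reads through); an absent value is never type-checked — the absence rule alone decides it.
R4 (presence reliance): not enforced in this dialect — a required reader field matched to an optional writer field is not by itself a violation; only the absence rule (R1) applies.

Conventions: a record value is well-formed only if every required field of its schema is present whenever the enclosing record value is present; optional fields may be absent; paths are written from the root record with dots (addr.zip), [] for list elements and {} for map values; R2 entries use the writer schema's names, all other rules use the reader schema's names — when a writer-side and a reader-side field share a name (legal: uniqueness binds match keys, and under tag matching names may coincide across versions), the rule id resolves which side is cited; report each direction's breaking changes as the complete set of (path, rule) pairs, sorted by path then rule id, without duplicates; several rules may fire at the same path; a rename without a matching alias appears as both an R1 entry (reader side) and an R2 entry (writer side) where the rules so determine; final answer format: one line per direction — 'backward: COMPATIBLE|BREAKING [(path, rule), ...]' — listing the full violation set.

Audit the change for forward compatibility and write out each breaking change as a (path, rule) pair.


arrows below run writer -> reader for Invoice
forward for Invoice (reader v1, writer v2):
  int32 -> int32, writer required: age aligns to age
  float32 -> float64, writer required: price aligns to price
  float64 -> float64, writer optional: height aligns to factor
  no writer field matches reader phone
  float32 -> float32, writer optional: weight aligns to weight
  bool -> bool, writer optional: verified aligns to enabled
  writer field primary has no reader counterpart
  writer field phone has no reader counterpart
  violation R2 at phone
  violation R3 at price
  violation R2 at primary
  => forward: BREAKING (3)
diffs on Invoice not affecting the asked answer:
  renamed field verified to enabled in record Invoice -> inert for the asked Invoice verdict: nothing fires
  renamed field height to factor in record Invoice (alias height declared on the renamed field) -> inert for the asked Invoice verdict: nothing fires

forward: BREAKING [(phone, R2), (price, R3), (primary, R2)]


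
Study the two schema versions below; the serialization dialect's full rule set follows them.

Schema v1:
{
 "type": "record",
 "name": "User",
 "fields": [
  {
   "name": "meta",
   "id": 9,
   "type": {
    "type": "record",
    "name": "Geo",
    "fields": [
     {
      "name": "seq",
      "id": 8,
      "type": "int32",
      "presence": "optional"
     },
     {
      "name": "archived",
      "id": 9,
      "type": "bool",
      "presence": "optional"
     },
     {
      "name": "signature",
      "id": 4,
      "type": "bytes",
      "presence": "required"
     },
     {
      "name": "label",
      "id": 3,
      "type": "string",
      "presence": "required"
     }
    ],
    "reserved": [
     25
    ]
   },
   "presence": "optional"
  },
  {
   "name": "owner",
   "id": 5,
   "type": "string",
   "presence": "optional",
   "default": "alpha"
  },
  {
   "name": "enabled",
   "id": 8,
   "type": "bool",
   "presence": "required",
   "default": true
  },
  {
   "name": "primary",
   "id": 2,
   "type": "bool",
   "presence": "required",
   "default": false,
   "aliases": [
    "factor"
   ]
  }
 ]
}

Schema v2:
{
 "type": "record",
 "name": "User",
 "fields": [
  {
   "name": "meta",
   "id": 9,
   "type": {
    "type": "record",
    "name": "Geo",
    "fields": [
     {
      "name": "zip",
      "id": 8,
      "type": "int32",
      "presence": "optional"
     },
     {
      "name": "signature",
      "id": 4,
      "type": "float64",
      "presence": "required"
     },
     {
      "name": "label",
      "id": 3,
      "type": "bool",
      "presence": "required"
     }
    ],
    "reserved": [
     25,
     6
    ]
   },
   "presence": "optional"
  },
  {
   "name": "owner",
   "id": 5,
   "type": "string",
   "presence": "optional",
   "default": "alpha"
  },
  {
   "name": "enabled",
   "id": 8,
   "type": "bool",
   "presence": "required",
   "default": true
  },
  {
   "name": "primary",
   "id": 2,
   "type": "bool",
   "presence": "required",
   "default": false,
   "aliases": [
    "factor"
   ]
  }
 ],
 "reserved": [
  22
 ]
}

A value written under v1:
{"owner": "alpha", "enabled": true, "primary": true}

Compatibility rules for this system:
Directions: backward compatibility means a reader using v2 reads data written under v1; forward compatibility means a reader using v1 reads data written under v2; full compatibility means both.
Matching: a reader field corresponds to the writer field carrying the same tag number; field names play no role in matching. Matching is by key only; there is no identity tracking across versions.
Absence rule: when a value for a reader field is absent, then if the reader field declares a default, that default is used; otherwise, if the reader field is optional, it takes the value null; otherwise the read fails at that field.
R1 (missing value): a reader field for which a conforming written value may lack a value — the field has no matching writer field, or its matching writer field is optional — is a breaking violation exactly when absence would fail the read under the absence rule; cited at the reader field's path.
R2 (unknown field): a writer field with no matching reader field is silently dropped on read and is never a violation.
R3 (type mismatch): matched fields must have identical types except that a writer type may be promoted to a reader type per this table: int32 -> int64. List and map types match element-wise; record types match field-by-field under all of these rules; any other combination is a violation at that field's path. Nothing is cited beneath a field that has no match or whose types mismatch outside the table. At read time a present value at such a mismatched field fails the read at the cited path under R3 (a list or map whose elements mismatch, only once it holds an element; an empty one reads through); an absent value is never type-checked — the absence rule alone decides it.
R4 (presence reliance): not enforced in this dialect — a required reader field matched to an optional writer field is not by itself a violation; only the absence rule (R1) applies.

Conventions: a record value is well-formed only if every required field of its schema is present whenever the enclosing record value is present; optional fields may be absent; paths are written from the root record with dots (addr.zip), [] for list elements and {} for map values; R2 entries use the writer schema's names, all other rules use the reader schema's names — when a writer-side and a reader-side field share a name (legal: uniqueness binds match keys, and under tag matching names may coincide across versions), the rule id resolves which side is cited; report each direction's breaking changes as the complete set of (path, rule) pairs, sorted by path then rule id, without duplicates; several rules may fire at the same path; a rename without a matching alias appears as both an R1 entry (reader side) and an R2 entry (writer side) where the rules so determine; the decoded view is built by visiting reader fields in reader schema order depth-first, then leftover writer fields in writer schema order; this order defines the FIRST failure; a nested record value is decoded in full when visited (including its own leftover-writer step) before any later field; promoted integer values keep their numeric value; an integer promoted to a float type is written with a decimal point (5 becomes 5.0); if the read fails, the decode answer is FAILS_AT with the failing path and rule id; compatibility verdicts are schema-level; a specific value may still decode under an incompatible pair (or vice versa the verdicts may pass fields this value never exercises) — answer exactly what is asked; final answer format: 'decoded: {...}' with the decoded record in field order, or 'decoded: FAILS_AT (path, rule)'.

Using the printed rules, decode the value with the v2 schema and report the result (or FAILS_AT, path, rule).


the writer's type comes first in each User pair
decode walk for User under reader schema v2:
  meta := null (absent, optional -> null)
  owner := "alpha"
  enabled := true
  primary := true
  => decoded: {"meta": null, "owner": "alpha", "enabled": true, "primary": true}
the other User changes do not affect what is asked:
  renamed field seq to zip in record Geo -> inert under this dialect — no rule fires on User and the result does not move
  field signature in record Geo: type bytes changed to float64 -> affects the rule determinations only; this particular User value decodes identically
  removed field archived from record Geo -> inert under this dialect — no rule fires on User and the result does not move
  field label in record Geo: type string changed to bool -> affects the rule determinations only; this particular User value decodes identically

decoded: {"meta": null, "owner": "alpha", "enabled": true, "primary": true}


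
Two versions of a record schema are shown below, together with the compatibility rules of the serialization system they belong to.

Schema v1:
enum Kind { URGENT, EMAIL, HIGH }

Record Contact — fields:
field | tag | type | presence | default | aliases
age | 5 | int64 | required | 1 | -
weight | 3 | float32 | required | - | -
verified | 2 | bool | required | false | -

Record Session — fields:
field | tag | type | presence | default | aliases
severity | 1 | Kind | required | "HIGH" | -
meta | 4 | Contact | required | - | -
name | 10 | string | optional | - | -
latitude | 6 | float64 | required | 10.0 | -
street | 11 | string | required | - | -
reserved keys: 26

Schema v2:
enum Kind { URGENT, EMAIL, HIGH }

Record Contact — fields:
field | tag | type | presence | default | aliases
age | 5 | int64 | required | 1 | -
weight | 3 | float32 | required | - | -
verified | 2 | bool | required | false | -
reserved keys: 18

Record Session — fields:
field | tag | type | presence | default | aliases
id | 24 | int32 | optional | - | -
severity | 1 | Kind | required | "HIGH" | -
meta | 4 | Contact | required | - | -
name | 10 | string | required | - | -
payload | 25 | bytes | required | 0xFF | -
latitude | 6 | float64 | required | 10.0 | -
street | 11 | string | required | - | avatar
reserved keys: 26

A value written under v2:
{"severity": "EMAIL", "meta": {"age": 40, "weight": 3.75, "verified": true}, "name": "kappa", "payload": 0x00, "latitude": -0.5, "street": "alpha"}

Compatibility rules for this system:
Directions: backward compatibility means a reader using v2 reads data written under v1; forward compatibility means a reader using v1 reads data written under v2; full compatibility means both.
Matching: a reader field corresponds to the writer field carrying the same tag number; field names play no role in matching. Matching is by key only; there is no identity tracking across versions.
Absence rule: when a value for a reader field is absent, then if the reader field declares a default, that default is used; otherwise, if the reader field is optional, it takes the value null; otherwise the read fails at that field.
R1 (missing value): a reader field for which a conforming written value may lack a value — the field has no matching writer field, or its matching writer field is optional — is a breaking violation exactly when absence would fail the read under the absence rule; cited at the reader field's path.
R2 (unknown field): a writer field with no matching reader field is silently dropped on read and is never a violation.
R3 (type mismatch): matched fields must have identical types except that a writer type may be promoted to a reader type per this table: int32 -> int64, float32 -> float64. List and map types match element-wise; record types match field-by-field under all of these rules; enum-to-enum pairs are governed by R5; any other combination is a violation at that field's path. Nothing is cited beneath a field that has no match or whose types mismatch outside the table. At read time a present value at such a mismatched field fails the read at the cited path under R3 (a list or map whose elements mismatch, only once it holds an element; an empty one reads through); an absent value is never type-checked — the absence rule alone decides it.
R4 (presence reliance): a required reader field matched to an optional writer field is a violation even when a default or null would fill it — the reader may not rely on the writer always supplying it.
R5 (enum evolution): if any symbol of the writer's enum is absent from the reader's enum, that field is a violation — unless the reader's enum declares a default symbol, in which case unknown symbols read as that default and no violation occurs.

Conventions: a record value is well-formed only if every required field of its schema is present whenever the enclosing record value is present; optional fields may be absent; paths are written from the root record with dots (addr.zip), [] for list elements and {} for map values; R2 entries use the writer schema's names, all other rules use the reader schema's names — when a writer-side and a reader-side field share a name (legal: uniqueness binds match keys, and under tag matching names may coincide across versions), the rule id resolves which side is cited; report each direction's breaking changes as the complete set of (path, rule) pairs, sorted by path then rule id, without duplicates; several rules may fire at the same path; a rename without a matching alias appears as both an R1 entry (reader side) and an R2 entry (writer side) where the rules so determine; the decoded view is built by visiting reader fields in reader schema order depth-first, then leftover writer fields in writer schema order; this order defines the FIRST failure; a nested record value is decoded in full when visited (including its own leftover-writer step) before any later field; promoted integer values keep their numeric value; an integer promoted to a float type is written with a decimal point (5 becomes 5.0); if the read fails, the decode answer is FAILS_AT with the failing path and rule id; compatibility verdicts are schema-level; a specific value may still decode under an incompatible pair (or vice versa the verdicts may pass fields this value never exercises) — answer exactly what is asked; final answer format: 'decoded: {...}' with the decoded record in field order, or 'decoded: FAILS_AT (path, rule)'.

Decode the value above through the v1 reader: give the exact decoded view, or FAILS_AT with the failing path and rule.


decoded: {"severity": "EMAIL", "meta": {"age": 40, "weight": 3.75, "verified": true}, "name": "kappa", "latitude": -0.5, "street": "alpha"}

arrows below run writer -> reader for Session
decode (reader v1):
  severity := "EMAIL"
  meta.age := 40
  meta.weight := 3.75
  meta.verified := true
  name := "kappa"
  latitude := -0.5
  street := "alpha"
  writer payload: no reader field; dropped
  => decoded: {"severity": "EMAIL", "meta": {"age": 40, "weight": 3.75, "verified": true}, "name": "kappa", "latitude": -0.5, "street": "alpha"}
the rest of the Session diff is inert for this question:
  added field id to record Session: optional int32, tag 24 (in v2 it sits immediately before severity) -> inert under this dialect — no rule fires on Session and the result does not move
  added field payload to record Session: required bytes, tag 25, default 0xFF (in v2 it sits immediately before latitude) -> inert under this dialect — no rule fires on Session and the result does not move
  field name in record Session: optional changed to required -> matters for Session compatibility verdicts, not for this value's decode


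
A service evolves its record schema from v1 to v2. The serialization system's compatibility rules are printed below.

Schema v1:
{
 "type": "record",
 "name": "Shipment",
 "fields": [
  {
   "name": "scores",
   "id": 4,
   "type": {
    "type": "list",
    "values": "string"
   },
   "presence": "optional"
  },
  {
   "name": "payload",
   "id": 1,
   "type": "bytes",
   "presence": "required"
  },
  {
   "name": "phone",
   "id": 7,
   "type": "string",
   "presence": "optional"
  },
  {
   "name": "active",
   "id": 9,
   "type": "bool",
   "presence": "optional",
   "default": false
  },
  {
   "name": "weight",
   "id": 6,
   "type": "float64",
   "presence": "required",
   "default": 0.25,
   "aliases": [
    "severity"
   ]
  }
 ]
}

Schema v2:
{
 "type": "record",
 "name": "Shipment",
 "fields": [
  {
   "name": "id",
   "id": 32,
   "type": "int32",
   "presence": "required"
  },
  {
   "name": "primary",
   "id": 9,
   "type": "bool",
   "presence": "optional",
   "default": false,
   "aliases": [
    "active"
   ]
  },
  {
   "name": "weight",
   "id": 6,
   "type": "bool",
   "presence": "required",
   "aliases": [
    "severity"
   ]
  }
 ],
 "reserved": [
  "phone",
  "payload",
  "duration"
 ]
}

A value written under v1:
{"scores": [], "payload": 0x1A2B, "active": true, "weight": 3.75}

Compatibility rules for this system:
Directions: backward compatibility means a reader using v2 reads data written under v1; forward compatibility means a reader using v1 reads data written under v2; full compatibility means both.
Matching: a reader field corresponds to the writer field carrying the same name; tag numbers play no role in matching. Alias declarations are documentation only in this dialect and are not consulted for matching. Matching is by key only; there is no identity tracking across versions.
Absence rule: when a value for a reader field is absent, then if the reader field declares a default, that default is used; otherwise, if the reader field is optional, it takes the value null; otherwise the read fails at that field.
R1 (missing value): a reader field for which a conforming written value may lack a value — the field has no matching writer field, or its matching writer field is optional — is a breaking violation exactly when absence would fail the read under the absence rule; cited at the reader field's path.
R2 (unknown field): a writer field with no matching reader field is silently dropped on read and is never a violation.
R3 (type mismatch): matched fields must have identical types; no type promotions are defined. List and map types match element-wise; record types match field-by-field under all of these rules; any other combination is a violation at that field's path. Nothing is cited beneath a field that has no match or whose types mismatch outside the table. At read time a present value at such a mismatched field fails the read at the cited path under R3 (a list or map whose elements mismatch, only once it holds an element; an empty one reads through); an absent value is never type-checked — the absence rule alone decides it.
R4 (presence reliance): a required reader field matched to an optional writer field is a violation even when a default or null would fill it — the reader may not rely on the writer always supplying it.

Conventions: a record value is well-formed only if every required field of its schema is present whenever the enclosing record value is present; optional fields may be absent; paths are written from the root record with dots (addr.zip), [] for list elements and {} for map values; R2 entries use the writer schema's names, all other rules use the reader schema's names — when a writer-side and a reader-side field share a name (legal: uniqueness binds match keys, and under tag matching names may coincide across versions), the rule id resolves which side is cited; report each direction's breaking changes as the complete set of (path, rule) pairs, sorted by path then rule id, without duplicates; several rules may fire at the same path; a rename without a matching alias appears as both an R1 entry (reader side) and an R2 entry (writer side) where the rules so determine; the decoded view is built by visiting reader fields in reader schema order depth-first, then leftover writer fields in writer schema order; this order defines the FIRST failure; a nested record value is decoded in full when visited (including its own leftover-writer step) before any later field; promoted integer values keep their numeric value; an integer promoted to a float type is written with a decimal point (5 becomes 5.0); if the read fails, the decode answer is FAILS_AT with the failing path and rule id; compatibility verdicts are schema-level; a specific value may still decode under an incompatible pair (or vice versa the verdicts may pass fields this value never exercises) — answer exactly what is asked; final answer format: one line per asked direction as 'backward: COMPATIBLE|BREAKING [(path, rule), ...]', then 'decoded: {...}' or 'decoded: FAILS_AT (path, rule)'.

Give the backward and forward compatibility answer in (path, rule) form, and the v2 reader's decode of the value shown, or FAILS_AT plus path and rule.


in Shipment below, arrows point writer -> reader
backward analysis of Shipment with v2 as reader and v1 as writer:
  no writer field matches reader id
  no writer field matches reader primary
  weight: float64 -> bool, writer required; from weight
  scores (writer side), unknown to reader
  payload (writer side), unknown to reader
  phone (writer side), unknown to reader
  active (writer side), unknown to reader
  rule R1 violated at id
  rule R3 violated at weight
  => backward verdict for Shipment: BREAKING, 2 violation(s)
forward analysis of Shipment with v1 as reader and v2 as writer:
  no writer field matches reader scores
  no writer field matches reader payload
  no writer field matches reader phone
  no writer field matches reader active
  weight: bool -> float64, writer required; from weight
  id (writer side), unknown to reader
  primary (writer side), unknown to reader
  rule R1 violated at payload
  rule R3 violated at weight
  => forward verdict for Shipment: BREAKING, 2 violation(s)
decode walk for Shipment under reader schema v2:
  read fails at id under R1 (no fill)
  => FAILS_AT (id, R1)

backward: BREAKING [(id, R1), (weight, R3)]; forward: BREAKING [(payload, R1), (weight, R3)]; decoded: FAILS_AT (id, R1)


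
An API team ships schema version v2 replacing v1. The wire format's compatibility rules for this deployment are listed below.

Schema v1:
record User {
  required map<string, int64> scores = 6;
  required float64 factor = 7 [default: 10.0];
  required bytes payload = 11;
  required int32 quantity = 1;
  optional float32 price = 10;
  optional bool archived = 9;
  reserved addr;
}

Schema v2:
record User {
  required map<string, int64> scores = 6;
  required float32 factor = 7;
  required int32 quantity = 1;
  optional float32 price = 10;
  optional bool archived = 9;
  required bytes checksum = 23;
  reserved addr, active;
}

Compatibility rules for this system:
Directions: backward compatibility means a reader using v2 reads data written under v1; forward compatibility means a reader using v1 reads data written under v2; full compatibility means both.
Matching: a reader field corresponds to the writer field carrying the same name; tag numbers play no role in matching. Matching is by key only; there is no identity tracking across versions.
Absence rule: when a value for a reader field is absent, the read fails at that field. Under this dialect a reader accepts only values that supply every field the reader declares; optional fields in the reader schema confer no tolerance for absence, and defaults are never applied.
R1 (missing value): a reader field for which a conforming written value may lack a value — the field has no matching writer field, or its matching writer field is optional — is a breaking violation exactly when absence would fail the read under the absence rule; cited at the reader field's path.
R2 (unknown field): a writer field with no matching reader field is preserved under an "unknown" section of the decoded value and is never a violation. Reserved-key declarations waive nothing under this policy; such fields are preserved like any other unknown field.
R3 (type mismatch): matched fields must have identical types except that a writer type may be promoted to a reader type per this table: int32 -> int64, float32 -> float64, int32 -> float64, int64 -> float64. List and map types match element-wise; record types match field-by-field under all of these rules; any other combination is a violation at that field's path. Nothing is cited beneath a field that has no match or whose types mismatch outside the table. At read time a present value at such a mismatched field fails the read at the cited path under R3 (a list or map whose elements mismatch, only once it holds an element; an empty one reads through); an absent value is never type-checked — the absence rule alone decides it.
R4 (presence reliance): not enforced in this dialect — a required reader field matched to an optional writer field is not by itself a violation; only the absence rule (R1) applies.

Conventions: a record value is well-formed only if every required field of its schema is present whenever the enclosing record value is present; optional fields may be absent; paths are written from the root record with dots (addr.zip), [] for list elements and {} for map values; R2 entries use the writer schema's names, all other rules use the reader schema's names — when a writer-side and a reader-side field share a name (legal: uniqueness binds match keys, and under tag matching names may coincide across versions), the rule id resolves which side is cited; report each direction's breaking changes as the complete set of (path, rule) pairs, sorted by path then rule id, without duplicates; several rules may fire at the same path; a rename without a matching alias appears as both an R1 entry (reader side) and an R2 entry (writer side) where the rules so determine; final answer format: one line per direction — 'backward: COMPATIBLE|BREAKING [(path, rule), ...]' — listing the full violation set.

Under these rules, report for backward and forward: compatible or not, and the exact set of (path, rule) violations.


the writer's type comes first in each User pair
backward pass over User, reader schema v2, writer schema v1:
  scores: map<string, int64> -> map<string, int64>, writer required; from scores
  factor: float64 -> float32, writer required; from factor
  quantity: int32 -> int32, writer required; from quantity
  price: float32 -> float32, writer optional; from price
  archived: bool -> bool, writer optional; from archived
  checksum: no writer match
  writer field payload has no reader counterpart
  rule R1 violated at archived
  rule R1 violated at checksum
  rule R3 violated at factor
  rule R1 violated at price
  => backward verdict for User: BREAKING, 4 violation(s)
forward pass over User, reader schema v1, writer schema v2:
  scores: map<string, int64> -> map<string, int64>, writer required; from scores
  factor: float32 -> float64, writer required; from factor
  payload: no writer match
  quantity: int32 -> int32, writer required; from quantity
  price: float32 -> float32, writer optional; from price
  archived: bool -> bool, writer optional; from archived
  writer field checksum has no reader counterpart
  rule R1 violated at archived
  rule R1 violated at payload
  rule R1 violated at price
  => forward verdict for User: BREAKING, 3 violation(s)

backward: BREAKING [(archived, R1), (checksum, R1), (factor, R3), (price, R1)]; forward: BREAKING [(archived, R1), (payload, R1), (price, R1)]
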